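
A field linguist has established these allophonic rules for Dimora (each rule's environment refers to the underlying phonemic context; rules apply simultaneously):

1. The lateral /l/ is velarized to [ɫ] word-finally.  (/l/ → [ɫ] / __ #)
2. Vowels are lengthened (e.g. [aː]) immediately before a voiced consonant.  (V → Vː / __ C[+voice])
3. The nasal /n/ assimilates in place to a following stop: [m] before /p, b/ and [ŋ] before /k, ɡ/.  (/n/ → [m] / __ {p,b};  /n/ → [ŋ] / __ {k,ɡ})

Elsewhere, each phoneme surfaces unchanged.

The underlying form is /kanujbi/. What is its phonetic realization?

/k/ — not in any rule's target class → [k].
/a/ — between /k/ and /n/, before a voiced consonant — surfaces as [aː] (rule 2).
/n/ (between /a/ and /u/) is in the target of rule 3 but the environment (before a labial or velar stop) is not met → [n].
Rule 2 applies to /u/ (between /n/ and /j/: before a voiced consonant) → [uː].
/j/ stays [j].
/b/ stays [b].
/i/ (word-final) is in the target of rule 2 but the environment (before a voiced consonant) is not met → [i].

[kaːnuːjbi]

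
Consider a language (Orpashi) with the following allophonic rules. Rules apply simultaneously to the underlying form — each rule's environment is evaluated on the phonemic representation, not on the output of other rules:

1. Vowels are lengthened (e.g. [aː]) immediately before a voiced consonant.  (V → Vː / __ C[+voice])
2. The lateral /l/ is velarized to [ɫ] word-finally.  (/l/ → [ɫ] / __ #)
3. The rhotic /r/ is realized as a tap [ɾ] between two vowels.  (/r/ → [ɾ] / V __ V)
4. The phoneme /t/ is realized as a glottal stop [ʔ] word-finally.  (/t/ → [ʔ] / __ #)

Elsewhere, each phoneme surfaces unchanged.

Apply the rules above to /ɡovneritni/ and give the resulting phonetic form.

/ɡ/ (word-initial) is unaffected → [ɡ].
/o/ (between /ɡ/ and /v/): before a voiced consonant, so rule 1 applies → [oː].
/v/ stays [v].
/n/ (between /v/ and /e/): no rule targets it → [n].
Rule 1 applies to /e/ (between /n/ and /r/: before a voiced consonant) → [eː].
/r/ — between /e/ and /i/, between two vowels — surfaces as [ɾ] (rule 3).
/i/ — between /r/ and /t/; rule 1 does not apply here → [i].
/t/ (between /i/ and /n/) fails the environment for rule 4, so it stays [t].
/n/ stays [n].
/i/ (word-final) is in the target of rule 1 but the environment (before a voiced consonant) is not met → [i].

[ɡoːvneːɾitni]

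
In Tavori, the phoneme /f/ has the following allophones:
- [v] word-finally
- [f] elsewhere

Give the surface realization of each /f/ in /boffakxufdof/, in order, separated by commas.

[f], [f], [f], [v]

Occurrence 1 (position 3): no conditioning environment matches → elsewhere allophone [f].
Occurrence 2 (position 4): no conditioning environment matches → elsewhere allophone [f].
Occurrence 3 (position 9): no conditioning environment matches → elsewhere allophone [f].
Occurrence 4 (position 12): word-finally → [v].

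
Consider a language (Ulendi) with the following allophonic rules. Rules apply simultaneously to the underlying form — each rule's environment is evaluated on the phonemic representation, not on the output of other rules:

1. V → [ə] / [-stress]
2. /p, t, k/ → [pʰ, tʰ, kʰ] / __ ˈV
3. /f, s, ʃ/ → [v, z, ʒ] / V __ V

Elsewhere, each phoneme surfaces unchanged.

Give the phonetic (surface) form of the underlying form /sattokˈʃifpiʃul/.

/s/ — word-initial; rule 3 does not apply here → [s].
Rule 1 applies to /a/ (between /s/ and /t/: in an unstressed syllable) → [ə].
/t/ (between /a/ and /t/) is in the target of rule 2 but the environment (immediately before a stressed vowel) is not met → [t].
/t/ (between /t/ and /o/) is in the target of rule 2 but the environment (immediately before a stressed vowel) is not met → [t].
/o/ (between /t/ and /k/) occurs in an unstressed syllable → [ə] by rule 1.
/k/ (between /o/ and /ʃ/) is in the target of rule 2 but the environment (immediately before a stressed vowel) is not met → [k].
/ʃ/ (between /k/ and /i/) fails the environment for rule 3, so it stays [ʃ].
/i/ (between /ʃ/ and /f/) fails the environment for rule 1, so it stays [i].
/f/ (between /i/ and /p/): rule 3 targets it, but not between two vowels → unchanged [f].
/p/ (between /f/ and /i/) is in the target of rule 2 but the environment (immediately before a stressed vowel) is not met → [p].
/i/ — between /p/ and /ʃ/, in an unstressed syllable — surfaces as [ə] (rule 1).
/ʃ/ (between /i/ and /u/) occurs between two vowels → [ʒ] by rule 3.
Rule 1 applies to /u/ (between /ʃ/ and /l/: in an unstressed syllable) → [ə].
/l/ (word-final) is unaffected → [l].

[səttəkˈʃifpəʒəl]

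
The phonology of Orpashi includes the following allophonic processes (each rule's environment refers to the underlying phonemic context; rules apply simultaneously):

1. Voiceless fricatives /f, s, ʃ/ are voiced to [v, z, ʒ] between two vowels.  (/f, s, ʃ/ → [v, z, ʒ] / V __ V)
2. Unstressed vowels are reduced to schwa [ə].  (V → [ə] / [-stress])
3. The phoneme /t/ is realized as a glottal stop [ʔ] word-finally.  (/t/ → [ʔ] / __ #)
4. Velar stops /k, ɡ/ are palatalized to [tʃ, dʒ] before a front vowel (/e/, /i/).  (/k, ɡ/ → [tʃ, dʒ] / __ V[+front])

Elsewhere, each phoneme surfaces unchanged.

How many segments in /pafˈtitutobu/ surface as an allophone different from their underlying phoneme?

4

Segments that undergo a rule: /a/ → [ə] (rule 2); /u/ → [ə] (rule 2); /o/ → [ə] (rule 2); /u/ → [ə] (rule 2).
All other segments surface unchanged.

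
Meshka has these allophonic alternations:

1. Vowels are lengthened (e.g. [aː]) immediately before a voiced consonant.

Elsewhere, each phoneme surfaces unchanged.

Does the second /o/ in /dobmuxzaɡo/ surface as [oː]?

/o/ (word-final) is in the target of rule 1 but the environment (before a voiced consonant) is not met → [o].
The actual realization is [o], not [oː].

No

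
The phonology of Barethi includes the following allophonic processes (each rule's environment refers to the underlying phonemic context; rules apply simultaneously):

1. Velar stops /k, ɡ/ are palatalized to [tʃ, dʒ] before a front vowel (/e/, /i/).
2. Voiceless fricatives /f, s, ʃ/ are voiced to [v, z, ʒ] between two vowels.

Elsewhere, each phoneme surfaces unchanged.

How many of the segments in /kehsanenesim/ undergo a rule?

2

Segments that undergo a rule: /k/ → [tʃ] (rule 1); /s/ → [z] (rule 2).
All other segments surface unchanged.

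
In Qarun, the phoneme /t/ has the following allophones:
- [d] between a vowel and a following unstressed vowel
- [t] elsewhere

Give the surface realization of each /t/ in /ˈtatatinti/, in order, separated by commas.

[t], [d], [d], [t]

Occurrence 1 (position 1): no conditioning environment matches → elsewhere allophone [t].
Occurrence 2 (position 3): between a vowel and a following unstressed vowel → [d].
Occurrence 3 (position 5): between a vowel and a following unstressed vowel → [d].
Occurrence 4 (position 8): no conditioning environment matches → elsewhere allophone [t].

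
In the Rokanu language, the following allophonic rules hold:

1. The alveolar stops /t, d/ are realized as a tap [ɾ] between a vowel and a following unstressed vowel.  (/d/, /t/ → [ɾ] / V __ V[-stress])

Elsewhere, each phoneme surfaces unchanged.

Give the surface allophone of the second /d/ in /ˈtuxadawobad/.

/d/ (word-final) fails the environment for rule 1, so it stays [d].

[d]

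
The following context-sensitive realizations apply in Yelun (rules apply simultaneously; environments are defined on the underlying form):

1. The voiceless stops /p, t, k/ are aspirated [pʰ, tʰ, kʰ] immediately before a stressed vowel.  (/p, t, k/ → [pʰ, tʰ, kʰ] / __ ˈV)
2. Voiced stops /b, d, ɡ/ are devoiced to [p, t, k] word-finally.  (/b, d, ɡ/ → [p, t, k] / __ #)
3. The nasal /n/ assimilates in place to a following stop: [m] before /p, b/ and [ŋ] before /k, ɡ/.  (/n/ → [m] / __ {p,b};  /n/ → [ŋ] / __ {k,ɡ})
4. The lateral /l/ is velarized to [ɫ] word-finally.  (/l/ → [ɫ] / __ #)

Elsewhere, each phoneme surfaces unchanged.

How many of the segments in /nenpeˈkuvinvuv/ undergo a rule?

Segments that undergo a rule: /n/ → [m] (rule 3); /k/ → [kʰ] (rule 1).
All other segments surface unchanged.

2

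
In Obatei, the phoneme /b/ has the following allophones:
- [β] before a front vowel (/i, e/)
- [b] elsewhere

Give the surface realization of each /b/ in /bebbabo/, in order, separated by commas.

Occurrence 1 (position 1): before a front vowel (/i, e/) → [β].
Occurrence 2 (position 3): no conditioning environment matches → elsewhere allophone [b].
Occurrence 3 (position 4): no conditioning environment matches → elsewhere allophone [b].
Occurrence 4 (position 6): no conditioning environment matches → elsewhere allophone [b].

[β], [b], [b], [b]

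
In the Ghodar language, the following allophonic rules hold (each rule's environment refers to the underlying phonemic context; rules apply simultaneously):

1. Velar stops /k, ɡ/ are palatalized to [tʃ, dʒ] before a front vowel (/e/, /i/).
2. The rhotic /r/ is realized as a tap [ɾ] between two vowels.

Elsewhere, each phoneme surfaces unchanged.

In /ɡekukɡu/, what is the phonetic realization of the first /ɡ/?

Rule 1 applies to /ɡ/ (word-initial: before a front vowel) → [dʒ].

[dʒ]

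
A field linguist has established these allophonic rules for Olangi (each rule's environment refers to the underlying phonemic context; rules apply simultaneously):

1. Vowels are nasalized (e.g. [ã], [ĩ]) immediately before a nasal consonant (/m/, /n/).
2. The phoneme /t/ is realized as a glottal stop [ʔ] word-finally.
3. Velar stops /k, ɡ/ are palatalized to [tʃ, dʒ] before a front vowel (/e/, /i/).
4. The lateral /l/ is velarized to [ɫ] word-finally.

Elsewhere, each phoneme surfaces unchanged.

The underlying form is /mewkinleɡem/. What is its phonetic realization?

[mewtʃĩnledʒẽm]

/m/ — not in any rule's target class → [m].
/e/ (between /m/ and /w/) fails the environment for rule 1, so it stays [e].
/w/ (between /e/ and /k/): no rule targets it → [w].
/k/ (between /w/ and /i/): before a front vowel, so rule 3 applies → [tʃ].
/i/ — between /k/ and /n/, before a nasal consonant — surfaces as [ĩ] (rule 1).
/n/ — not in any rule's target class → [n].
/l/ (between /n/ and /e/) fails the environment for rule 4, so it stays [l].
/e/ (between /l/ and /ɡ/) is in the target of rule 1 but the environment (before a nasal consonant) is not met → [e].
/ɡ/ meets the environment for rule 3 (before a front vowel) → [dʒ].
/e/ — between /ɡ/ and /m/, before a nasal consonant — surfaces as [ẽ] (rule 1).
/m/ — not in any rule's target class → [m].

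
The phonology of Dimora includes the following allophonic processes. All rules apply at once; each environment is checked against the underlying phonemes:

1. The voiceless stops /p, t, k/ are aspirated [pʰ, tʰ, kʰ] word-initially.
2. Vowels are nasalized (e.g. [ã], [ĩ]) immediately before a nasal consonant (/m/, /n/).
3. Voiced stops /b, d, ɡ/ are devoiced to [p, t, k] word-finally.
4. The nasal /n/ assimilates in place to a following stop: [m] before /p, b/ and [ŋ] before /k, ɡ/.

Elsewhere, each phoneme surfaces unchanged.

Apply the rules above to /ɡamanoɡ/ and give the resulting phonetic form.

[ɡãmãnok]

/ɡ/ (word-initial) is in the target of rule 3 but the environment (word-finally) is not met → [ɡ].
/a/ — between /ɡ/ and /m/, before a nasal consonant — surfaces as [ã] (rule 2).
/m/ stays [m].
/a/ — between /m/ and /n/, before a nasal consonant — surfaces as [ã] (rule 2).
/n/ (between /a/ and /o/) is in the target of rule 4 but the environment (before a labial or velar stop) is not met → [n].
/o/ (between /n/ and /ɡ/) is in the target of rule 2 but the environment (before a nasal consonant) is not met → [o].
/ɡ/ meets the environment for rule 3 (word-finally) → [k].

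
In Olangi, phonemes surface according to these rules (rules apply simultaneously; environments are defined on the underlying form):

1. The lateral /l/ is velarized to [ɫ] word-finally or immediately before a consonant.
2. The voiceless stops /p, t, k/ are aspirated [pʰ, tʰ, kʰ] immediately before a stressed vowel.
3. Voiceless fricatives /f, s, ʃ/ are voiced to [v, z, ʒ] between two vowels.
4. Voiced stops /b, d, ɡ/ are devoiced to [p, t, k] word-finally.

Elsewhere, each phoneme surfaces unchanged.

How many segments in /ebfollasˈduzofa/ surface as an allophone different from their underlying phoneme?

Segments that undergo a rule: /l/ → [ɫ] (rule 1); /f/ → [v] (rule 3).
All other segments surface unchanged.

2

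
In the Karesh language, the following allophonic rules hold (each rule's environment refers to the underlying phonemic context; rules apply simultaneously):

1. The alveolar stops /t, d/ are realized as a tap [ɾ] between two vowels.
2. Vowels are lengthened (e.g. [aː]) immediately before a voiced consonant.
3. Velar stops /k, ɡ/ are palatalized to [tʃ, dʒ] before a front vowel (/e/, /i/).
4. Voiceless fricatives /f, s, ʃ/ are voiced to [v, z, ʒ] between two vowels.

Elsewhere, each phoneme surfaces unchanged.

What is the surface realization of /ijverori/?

Rule 2 applies to /i/ (word-initial: before a voiced consonant) → [iː].
/j/ — not in any rule's target class → [j].
/v/ (between /j/ and /e/) is unaffected → [v].
/e/ (between /v/ and /r/) occurs before a voiced consonant → [eː] by rule 2.
/r/ (between /e/ and /o/): no rule targets it → [r].
/o/ (between /r/ and /r/): before a voiced consonant, so rule 2 applies → [oː].
/r/ (between /o/ and /i/) is unaffected → [r].
/i/ (word-final) fails the environment for rule 2, so it stays [i].

[iːjveːroːri]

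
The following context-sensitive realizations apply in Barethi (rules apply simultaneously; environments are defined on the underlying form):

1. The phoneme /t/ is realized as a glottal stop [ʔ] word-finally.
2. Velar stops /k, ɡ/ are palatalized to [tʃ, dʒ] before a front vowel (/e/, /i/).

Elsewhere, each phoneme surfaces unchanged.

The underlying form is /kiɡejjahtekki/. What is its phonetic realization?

/k/ (word-initial): before a front vowel, so rule 2 applies → [tʃ].
Rule 2 applies to /ɡ/ (between /i/ and /e/: before a front vowel) → [dʒ].
/t/ (between /h/ and /e/) fails the environment for rule 1, so it stays [t].
/k/ (between /e/ and /k/) fails the environment for rule 2, so it stays [k].
/k/ (between /k/ and /i/) occurs before a front vowel → [tʃ] by rule 2.

[tʃidʒejjahtektʃi]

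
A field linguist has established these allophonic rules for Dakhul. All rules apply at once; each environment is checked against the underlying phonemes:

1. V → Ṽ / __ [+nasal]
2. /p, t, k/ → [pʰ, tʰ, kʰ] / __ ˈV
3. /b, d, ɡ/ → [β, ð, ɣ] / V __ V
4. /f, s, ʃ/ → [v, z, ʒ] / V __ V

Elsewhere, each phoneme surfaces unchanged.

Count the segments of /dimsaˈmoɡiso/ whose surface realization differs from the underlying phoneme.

4

Segments that undergo a rule: /i/ → [ĩ] (rule 1); /a/ → [ã] (rule 1); /ɡ/ → [ɣ] (rule 3); /s/ → [z] (rule 4).
All other segments surface unchanged.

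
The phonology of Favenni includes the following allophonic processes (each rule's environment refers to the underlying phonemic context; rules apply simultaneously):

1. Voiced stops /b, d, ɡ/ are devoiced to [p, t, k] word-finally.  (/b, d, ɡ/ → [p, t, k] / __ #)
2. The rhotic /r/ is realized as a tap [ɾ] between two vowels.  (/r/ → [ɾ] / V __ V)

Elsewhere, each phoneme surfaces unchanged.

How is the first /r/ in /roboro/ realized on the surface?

/r/ — word-initial; rule 2 does not apply here → [r].

[r]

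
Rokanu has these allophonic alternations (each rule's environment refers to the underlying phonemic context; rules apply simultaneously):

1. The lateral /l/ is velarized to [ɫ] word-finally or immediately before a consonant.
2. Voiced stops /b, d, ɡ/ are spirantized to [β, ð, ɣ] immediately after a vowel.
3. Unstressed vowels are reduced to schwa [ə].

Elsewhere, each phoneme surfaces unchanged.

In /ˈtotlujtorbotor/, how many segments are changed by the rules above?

Segments that undergo a rule: /u/ → [ə] (rule 3); /o/ → [ə] (rule 3); /o/ → [ə] (rule 3); /o/ → [ə] (rule 3).
All other segments surface unchanged.

4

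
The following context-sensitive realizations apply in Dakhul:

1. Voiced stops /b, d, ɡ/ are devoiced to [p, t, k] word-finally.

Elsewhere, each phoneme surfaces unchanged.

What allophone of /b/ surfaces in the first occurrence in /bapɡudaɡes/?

/b/ (word-initial) is in the target of rule 1 but the environment (word-finally) is not met → [b].

[b]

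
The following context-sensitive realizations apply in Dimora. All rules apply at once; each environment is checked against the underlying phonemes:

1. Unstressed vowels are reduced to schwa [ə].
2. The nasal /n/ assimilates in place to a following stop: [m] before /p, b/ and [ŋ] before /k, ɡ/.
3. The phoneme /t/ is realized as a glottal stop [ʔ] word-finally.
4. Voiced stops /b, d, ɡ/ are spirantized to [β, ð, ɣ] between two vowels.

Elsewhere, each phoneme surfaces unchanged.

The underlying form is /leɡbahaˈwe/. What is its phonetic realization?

[ləɡbəhəˈwe]

/l/ — not in any rule's target class → [l].
Rule 1 applies to /e/ (between /l/ and /ɡ/: in an unstressed syllable) → [ə].
/ɡ/ — between /e/ and /b/; rule 4 does not apply here → [ɡ].
/b/ (between /ɡ/ and /a/) fails the environment for rule 4, so it stays [b].
/a/ meets the environment for rule 1 (in an unstressed syllable) → [ə].
/h/ (between /a/ and /a/) is unaffected → [h].
/a/ — between /h/ and /w/, in an unstressed syllable — surfaces as [ə] (rule 1).
/w/ (between /a/ and /e/): no rule targets it → [w].
/e/ — word-final; rule 1 does not apply here → [e].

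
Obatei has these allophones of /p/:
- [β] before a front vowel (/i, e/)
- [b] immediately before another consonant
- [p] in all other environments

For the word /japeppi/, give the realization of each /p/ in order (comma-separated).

[β], [b], [β]

Occurrence 1 (position 3): before a front vowel (/i, e/) → [β].
Occurrence 2 (position 5): immediately before another consonant → [b].
Occurrence 3 (position 6): before a front vowel (/i, e/) → [β].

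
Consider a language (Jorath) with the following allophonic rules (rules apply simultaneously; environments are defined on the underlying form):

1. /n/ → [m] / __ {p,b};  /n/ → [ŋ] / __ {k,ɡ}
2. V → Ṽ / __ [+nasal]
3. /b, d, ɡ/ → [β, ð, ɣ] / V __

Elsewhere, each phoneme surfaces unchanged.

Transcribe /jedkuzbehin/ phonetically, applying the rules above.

[jeðkuzbehĩn]

/j/ — not in any rule's target class → [j].
/e/ (between /j/ and /d/) is in the target of rule 2 but the environment (before a nasal consonant) is not met → [e].
Rule 3 applies to /d/ (between /e/ and /k/: immediately after a vowel) → [ð].
/k/ (between /d/ and /u/) is unaffected → [k].
/u/ (between /k/ and /z/): rule 2 targets it, but not before a nasal consonant → unchanged [u].
/z/ — not in any rule's target class → [z].
/b/ (between /z/ and /e/) is in the target of rule 3 but the environment (immediately after a vowel) is not met → [b].
/e/ (between /b/ and /h/) fails the environment for rule 2, so it stays [e].
/h/ (between /e/ and /i/): no rule targets it → [h].
Rule 2 applies to /i/ (between /h/ and /n/: before a nasal consonant) → [ĩ].
/n/ (word-final) is in the target of rule 1 but the environment (before a labial or velar stop) is not met → [n].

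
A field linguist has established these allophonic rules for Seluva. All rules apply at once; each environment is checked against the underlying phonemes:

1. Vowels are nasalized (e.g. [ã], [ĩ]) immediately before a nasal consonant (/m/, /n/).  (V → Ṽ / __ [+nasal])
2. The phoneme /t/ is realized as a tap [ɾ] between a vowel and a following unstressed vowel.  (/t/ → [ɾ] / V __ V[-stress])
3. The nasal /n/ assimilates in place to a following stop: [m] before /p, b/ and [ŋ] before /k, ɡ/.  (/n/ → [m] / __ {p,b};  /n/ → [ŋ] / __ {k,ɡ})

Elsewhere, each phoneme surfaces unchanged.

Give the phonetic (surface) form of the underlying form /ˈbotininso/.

[ˈboɾĩnĩnso]

/b/ stays [b].
/o/ — between /b/ and /t/; rule 1 does not apply here → [o].
Rule 2 applies to /t/ (between /o/ and /i/: between a vowel and a following unstressed vowel) → [ɾ].
/i/ (between /t/ and /n/) occurs before a nasal consonant → [ĩ] by rule 1.
/n/ — between /i/ and /i/; rule 3 does not apply here → [n].
/i/ — between /n/ and /n/, before a nasal consonant — surfaces as [ĩ] (rule 1).
/n/ (between /i/ and /s/): rule 3 targets it, but not before a labial or velar stop → unchanged [n].
/s/ (between /n/ and /o/): no rule targets it → [s].
/o/ (word-final) is in the target of rule 1 but the environment (before a nasal consonant) is not met → [o].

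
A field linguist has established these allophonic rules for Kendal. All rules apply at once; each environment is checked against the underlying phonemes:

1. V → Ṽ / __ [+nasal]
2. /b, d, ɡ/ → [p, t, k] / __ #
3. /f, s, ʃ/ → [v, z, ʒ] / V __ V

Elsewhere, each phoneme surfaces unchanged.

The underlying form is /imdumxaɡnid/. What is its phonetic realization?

/i/ meets the environment for rule 1 (before a nasal consonant) → [ĩ].
/m/ (between /i/ and /d/): no rule targets it → [m].
/d/ — between /m/ and /u/; rule 2 does not apply here → [d].
/u/ (between /d/ and /m/) occurs before a nasal consonant → [ũ] by rule 1.
/m/ stays [m].
/x/ (between /m/ and /a/): no rule targets it → [x].
/a/ — between /x/ and /ɡ/; rule 1 does not apply here → [a].
/ɡ/ (between /a/ and /n/) is in the target of rule 2 but the environment (word-finally) is not met → [ɡ].
/n/ (between /ɡ/ and /i/): no rule targets it → [n].
/i/ (between /n/ and /d/) fails the environment for rule 1, so it stays [i].
/d/ (word-final) occurs word-finally → [t] by rule 2.

[ĩmdũmxaɡnit]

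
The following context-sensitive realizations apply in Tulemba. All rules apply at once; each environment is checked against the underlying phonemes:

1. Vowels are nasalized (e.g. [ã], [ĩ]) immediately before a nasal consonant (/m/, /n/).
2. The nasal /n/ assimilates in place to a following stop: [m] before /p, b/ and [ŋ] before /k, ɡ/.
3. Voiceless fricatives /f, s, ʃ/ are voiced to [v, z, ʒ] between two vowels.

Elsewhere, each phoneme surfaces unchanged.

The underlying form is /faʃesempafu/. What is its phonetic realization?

/f/ (word-initial) is in the target of rule 3 but the environment (between two vowels) is not met → [f].
/a/ (between /f/ and /ʃ/): rule 1 targets it, but not before a nasal consonant → unchanged [a].
/ʃ/ (between /a/ and /e/): between two vowels, so rule 3 applies → [ʒ].
/e/ (between /ʃ/ and /s/) is in the target of rule 1 but the environment (before a nasal consonant) is not met → [e].
/s/ (between /e/ and /e/): between two vowels, so rule 3 applies → [z].
/e/ (between /s/ and /m/) occurs before a nasal consonant → [ẽ] by rule 1.
/m/ (between /e/ and /p/) is unaffected → [m].
/p/ (between /m/ and /a/) is unaffected → [p].
/a/ (between /p/ and /f/) is in the target of rule 1 but the environment (before a nasal consonant) is not met → [a].
/f/ (between /a/ and /u/) occurs between two vowels → [v] by rule 3.
/u/ (word-final): rule 1 targets it, but not before a nasal consonant → unchanged [u].

[faʒezẽmpavu]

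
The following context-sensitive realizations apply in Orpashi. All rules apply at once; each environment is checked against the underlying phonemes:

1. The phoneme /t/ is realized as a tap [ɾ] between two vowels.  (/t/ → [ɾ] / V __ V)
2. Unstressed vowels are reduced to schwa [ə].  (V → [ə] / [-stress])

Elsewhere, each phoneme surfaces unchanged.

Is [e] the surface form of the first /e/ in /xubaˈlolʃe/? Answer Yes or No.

No

/e/ — word-final, in an unstressed syllable — surfaces as [ə] (rule 2).
The actual realization is [ə], not [e].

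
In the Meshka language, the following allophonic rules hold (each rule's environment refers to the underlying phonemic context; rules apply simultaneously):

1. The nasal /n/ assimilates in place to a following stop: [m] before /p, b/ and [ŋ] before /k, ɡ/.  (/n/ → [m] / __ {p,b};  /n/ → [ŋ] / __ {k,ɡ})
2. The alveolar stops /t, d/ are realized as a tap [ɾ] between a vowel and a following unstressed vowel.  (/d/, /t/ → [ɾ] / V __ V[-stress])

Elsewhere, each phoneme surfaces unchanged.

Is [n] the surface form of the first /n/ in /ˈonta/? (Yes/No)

Yes

/n/ (between /o/ and /t/) is in the target of rule 1 but the environment (before a labial or velar stop) is not met → [n].
The actual realization is [n], which matches [n].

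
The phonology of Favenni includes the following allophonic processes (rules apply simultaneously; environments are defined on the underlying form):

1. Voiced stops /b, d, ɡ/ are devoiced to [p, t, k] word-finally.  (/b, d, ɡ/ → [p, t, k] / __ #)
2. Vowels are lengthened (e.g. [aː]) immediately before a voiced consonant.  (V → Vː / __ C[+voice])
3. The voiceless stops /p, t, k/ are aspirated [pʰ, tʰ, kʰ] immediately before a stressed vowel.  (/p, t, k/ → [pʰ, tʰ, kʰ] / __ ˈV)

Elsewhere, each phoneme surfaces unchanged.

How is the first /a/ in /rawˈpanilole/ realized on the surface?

/a/ (between /r/ and /w/) occurs before a voiced consonant → [aː] by rule 2.

[aː]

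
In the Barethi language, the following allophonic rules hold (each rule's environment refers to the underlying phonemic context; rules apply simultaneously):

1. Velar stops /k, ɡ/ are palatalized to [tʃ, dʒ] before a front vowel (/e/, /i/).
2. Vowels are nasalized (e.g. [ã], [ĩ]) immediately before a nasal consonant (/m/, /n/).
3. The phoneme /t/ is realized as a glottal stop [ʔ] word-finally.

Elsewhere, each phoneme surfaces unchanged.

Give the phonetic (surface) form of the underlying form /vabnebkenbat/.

[vabnebtʃẽnbaʔ]

/a/ — between /v/ and /b/; rule 2 does not apply here → [a].
/e/ — between /n/ and /b/; rule 2 does not apply here → [e].
/k/ (between /b/ and /e/) occurs before a front vowel → [tʃ] by rule 1.
/e/ — between /k/ and /n/, before a nasal consonant — surfaces as [ẽ] (rule 2).
/a/ — between /b/ and /t/; rule 2 does not apply here → [a].
/t/ (word-final) occurs word-finally → [ʔ] by rule 3.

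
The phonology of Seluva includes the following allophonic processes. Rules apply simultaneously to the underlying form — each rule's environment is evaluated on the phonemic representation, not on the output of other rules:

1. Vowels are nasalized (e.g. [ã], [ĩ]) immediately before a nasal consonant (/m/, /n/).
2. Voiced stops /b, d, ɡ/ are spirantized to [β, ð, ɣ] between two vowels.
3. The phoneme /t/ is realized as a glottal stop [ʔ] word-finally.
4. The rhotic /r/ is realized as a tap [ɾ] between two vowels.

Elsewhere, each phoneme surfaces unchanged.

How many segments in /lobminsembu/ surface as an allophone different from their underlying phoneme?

2

Segments that undergo a rule: /i/ → [ĩ] (rule 1); /e/ → [ẽ] (rule 1).
All other segments surface unchanged.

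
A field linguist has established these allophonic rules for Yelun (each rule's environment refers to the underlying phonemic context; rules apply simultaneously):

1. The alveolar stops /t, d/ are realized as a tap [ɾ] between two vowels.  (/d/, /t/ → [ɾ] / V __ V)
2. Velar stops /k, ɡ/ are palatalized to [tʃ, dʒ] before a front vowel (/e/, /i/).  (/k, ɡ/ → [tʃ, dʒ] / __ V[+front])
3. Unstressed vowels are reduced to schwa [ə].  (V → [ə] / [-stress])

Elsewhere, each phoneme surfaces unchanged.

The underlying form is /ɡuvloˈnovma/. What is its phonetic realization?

[ɡəvləˈnovmə]

/ɡ/ — word-initial; rule 2 does not apply here → [ɡ].
Rule 3 applies to /u/ (between /ɡ/ and /v/: in an unstressed syllable) → [ə].
/o/ — between /l/ and /n/, in an unstressed syllable — surfaces as [ə] (rule 3).
/o/ — between /n/ and /v/; rule 3 does not apply here → [o].
/a/ meets the environment for rule 3 (in an unstressed syllable) → [ə].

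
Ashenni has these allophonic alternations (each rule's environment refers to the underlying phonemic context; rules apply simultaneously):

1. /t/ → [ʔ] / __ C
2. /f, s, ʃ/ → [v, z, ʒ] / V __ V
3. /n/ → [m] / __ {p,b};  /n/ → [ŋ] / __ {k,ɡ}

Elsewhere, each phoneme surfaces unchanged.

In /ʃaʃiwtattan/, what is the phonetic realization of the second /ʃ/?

[ʒ]

/ʃ/ meets the environment for rule 2 (between two vowels) → [ʒ].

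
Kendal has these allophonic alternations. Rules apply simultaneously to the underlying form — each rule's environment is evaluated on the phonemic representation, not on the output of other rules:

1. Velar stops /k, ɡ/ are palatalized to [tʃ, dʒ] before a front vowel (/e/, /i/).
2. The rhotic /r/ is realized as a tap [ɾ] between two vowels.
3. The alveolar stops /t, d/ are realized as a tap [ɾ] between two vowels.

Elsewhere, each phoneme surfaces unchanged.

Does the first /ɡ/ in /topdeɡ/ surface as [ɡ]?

Yes

/ɡ/ (word-final) is in the target of rule 1 but the environment (before a front vowel) is not met → [ɡ].
The actual realization is [ɡ], which matches [ɡ].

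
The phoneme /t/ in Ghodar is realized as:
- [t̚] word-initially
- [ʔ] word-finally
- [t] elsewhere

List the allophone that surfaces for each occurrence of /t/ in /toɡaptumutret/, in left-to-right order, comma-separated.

Occurrence 1 (position 1): word-initially → [t̚].
Occurrence 2 (position 6): no conditioning environment matches → elsewhere allophone [t].
Occurrence 3 (position 10): no conditioning environment matches → elsewhere allophone [t].
Occurrence 4 (position 13): word-finally → [ʔ].

[t̚], [t], [t], [ʔ]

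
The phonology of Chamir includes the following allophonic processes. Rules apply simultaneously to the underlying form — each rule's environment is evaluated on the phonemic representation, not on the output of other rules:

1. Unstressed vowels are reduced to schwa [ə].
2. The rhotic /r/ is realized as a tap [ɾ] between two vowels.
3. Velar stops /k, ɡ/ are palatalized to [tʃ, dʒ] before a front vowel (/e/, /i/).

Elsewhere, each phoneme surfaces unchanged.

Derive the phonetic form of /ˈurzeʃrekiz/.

[ˈurzəʃrətʃəz]

/u/ (word-initial): rule 1 targets it, but not in an unstressed syllable → unchanged [u].
/r/ (between /u/ and /z/): rule 2 targets it, but not between two vowels → unchanged [r].
/z/ — not in any rule's target class → [z].
/e/ (between /z/ and /ʃ/) occurs in an unstressed syllable → [ə] by rule 1.
/ʃ/ (between /e/ and /r/) is unaffected → [ʃ].
/r/ (between /ʃ/ and /e/) is in the target of rule 2 but the environment (between two vowels) is not met → [r].
/e/ (between /r/ and /k/): in an unstressed syllable, so rule 1 applies → [ə].
/k/ meets the environment for rule 3 (before a front vowel) → [tʃ].
/i/ meets the environment for rule 1 (in an unstressed syllable) → [ə].
/z/ (word-final) is unaffected → [z].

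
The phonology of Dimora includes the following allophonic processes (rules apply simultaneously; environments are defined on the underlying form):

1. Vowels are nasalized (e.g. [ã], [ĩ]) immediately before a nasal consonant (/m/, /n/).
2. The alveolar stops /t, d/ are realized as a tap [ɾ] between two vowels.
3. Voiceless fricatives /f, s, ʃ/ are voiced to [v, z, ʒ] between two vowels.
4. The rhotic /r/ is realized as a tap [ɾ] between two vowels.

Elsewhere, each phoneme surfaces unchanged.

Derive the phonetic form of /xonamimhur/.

[xõnãmĩmhur]

/x/ stays [x].
Rule 1 applies to /o/ (between /x/ and /n/: before a nasal consonant) → [õ].
/n/ (between /o/ and /a/) is unaffected → [n].
/a/ (between /n/ and /m/): before a nasal consonant, so rule 1 applies → [ã].
/m/ stays [m].
/i/ — between /m/ and /m/, before a nasal consonant — surfaces as [ĩ] (rule 1).
/m/ (between /i/ and /h/): no rule targets it → [m].
/h/ (between /m/ and /u/): no rule targets it → [h].
/u/ (between /h/ and /r/): rule 1 targets it, but not before a nasal consonant → unchanged [u].
/r/ — word-final; rule 4 does not apply here → [r].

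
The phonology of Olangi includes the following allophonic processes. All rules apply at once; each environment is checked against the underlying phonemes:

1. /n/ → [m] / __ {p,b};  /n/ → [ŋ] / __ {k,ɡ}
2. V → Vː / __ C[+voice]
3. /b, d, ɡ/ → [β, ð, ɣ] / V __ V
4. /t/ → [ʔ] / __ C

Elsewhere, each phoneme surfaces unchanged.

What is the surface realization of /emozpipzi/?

[eːmoːzpipzi]

Rule 2 applies to /e/ (word-initial: before a voiced consonant) → [eː].
/m/ — not in any rule's target class → [m].
/o/ (between /m/ and /z/) occurs before a voiced consonant → [oː] by rule 2.
/z/ (between /o/ and /p/): no rule targets it → [z].
/p/ (between /z/ and /i/) is unaffected → [p].
/i/ (between /p/ and /p/) is in the target of rule 2 but the environment (before a voiced consonant) is not met → [i].
/p/ (between /i/ and /z/): no rule targets it → [p].
/z/ — not in any rule's target class → [z].
/i/ — word-final; rule 2 does not apply here → [i].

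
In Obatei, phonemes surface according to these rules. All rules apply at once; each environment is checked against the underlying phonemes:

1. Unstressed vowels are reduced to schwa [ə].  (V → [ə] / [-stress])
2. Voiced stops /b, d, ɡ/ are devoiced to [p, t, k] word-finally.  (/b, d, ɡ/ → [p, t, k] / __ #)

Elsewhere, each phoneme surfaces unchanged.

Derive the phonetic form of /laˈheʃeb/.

/l/ (word-initial): no rule targets it → [l].
/a/ — between /l/ and /h/, in an unstressed syllable — surfaces as [ə] (rule 1).
/h/ (between /a/ and /e/): no rule targets it → [h].
/e/ (between /h/ and /ʃ/): rule 1 targets it, but not in an unstressed syllable → unchanged [e].
/ʃ/ (between /e/ and /e/) is unaffected → [ʃ].
/e/ — between /ʃ/ and /b/, in an unstressed syllable — surfaces as [ə] (rule 1).
/b/ — word-final, word-finally — surfaces as [p] (rule 2).

[ləˈheʃəp]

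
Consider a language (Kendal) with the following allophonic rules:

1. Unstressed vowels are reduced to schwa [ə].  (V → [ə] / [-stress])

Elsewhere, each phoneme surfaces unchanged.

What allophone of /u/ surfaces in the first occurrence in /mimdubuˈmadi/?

/u/ meets the environment for rule 1 (in an unstressed syllable) → [ə].

[ə]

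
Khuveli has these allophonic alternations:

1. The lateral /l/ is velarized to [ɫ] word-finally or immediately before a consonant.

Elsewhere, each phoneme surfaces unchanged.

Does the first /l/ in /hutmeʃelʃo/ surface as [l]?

/l/ (between /e/ and /ʃ/) occurs word-finally or immediately before a consonant → [ɫ] by rule 1.
The actual realization is [ɫ], not [l].

No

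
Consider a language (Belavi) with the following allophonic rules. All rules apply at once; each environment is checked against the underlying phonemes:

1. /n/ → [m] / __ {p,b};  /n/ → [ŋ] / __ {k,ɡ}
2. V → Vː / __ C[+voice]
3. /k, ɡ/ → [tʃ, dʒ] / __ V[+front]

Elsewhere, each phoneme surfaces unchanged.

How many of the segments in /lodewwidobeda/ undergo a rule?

5

Segments that undergo a rule: /o/ → [oː] (rule 2); /e/ → [eː] (rule 2); /i/ → [iː] (rule 2); /o/ → [oː] (rule 2); /e/ → [eː] (rule 2).
All other segments surface unchanged.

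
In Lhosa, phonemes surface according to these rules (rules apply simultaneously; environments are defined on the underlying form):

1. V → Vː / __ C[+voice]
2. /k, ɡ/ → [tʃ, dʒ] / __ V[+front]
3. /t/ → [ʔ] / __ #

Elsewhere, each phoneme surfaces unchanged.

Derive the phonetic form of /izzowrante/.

[iːzzoːwraːnte]

/i/ (word-initial) occurs before a voiced consonant → [iː] by rule 1.
/z/ stays [z].
/z/ (between /z/ and /o/): no rule targets it → [z].
/o/ — between /z/ and /w/, before a voiced consonant — surfaces as [oː] (rule 1).
/w/ stays [w].
/r/ — not in any rule's target class → [r].
/a/ (between /r/ and /n/): before a voiced consonant, so rule 1 applies → [aː].
/n/ (between /a/ and /t/): no rule targets it → [n].
/t/ — between /n/ and /e/; rule 3 does not apply here → [t].
/e/ (word-final) is in the target of rule 1 but the environment (before a voiced consonant) is not met → [e].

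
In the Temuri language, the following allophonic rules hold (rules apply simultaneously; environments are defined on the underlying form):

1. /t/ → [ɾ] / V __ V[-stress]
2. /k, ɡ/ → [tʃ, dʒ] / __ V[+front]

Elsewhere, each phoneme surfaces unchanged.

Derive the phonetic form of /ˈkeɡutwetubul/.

/k/ — word-initial, before a front vowel — surfaces as [tʃ] (rule 2).
/e/ stays [e].
/ɡ/ (between /e/ and /u/): rule 2 targets it, but not before a front vowel → unchanged [ɡ].
/u/ stays [u].
/t/ (between /u/ and /w/) is in the target of rule 1 but the environment (between a vowel and a following unstressed vowel) is not met → [t].
/w/ (between /t/ and /e/) is unaffected → [w].
/e/ (between /w/ and /t/) is unaffected → [e].
Rule 1 applies to /t/ (between /e/ and /u/: between a vowel and a following unstressed vowel) → [ɾ].
/u/ (between /t/ and /b/): no rule targets it → [u].
/b/ stays [b].
/u/ stays [u].
/l/ (word-final): no rule targets it → [l].

[ˈtʃeɡutweɾubul]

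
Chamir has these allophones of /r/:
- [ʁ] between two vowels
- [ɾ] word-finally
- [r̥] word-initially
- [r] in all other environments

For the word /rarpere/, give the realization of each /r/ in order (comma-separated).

Occurrence 1 (position 1): word-initially → [r̥].
Occurrence 2 (position 3): no conditioning environment matches → elsewhere allophone [r].
Occurrence 3 (position 6): between two vowels → [ʁ].

[r̥], [r], [ʁ]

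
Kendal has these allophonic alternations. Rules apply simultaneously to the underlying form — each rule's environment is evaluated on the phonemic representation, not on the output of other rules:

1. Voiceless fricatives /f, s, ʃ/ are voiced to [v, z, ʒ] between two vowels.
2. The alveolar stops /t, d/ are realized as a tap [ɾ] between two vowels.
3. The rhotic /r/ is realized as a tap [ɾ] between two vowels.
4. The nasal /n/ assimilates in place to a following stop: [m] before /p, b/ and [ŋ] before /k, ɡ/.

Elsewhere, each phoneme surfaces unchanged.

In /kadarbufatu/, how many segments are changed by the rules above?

3

Segments that undergo a rule: /d/ → [ɾ] (rule 2); /f/ → [v] (rule 1); /t/ → [ɾ] (rule 2).
All other segments surface unchanged.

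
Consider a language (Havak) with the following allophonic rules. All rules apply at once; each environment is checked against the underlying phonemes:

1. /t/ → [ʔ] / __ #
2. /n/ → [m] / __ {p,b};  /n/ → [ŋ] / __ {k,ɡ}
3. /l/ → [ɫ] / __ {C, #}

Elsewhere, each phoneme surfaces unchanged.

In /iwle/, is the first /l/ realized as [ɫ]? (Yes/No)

/l/ (between /w/ and /e/): rule 3 targets it, but not word-finally or immediately before a consonant → unchanged [l].
The actual realization is [l], not [ɫ].

No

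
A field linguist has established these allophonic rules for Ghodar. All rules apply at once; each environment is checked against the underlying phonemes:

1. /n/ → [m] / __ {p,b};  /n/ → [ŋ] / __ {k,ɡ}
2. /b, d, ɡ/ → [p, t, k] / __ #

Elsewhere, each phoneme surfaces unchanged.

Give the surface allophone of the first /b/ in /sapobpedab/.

/b/ (between /o/ and /p/) fails the environment for rule 2, so it stays [b].

[b]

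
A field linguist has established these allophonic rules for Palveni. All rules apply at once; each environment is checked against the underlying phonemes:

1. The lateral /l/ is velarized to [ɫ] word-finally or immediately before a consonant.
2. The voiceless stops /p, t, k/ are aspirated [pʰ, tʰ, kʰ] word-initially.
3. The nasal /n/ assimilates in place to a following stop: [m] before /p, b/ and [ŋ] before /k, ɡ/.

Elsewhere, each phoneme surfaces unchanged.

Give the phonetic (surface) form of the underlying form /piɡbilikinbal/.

[pʰiɡbilikimbaɫ]

/p/ — word-initial, word-initially — surfaces as [pʰ] (rule 2).
/l/ (between /i/ and /i/) fails the environment for rule 1, so it stays [l].
/k/ (between /i/ and /i/) is in the target of rule 2 but the environment (word-initially) is not met → [k].
/n/ (between /i/ and /b/): before a labial or velar stop, so rule 3 applies → [m].
Rule 1 applies to /l/ (word-final: word-finally or immediately before a consonant) → [ɫ].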